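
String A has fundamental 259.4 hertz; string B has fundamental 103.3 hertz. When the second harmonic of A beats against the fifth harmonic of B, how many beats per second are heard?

2.3 Hz

Second harmonic of the first: 2·259.4 = 518.8 Hz.
Fifth harmonic of the second: 5·103.3 = 516.5 Hz.
f_beat = |518.8 − 516.5| = 2.3 Hz.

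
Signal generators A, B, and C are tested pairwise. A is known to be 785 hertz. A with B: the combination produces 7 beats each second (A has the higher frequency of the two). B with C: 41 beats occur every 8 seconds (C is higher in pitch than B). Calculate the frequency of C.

B is below A, so f_B = 785 − 7 = 778 Hz.
B–C: Beat frequency = 41/8 = 5.125 Hz.
C is above B, so f_C = 778 + 5.125 = 783.125 Hz.

783.125 Hz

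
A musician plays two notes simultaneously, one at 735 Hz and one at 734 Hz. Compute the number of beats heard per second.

f_beat = |f₁ − f₂|.
|735 − 734| = 1 Hz.

1 Hz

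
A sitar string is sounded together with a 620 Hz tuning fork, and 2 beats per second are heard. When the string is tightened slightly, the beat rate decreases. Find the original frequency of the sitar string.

618 Hz

|f − 620| = 2, so the sitar string was at either 618 Hz or 622 Hz.
Increasing tension raises a string's frequency; the adjustment raises the sitar string's frequency.
The beat rate fell, so the adjustment moved the sitar string toward 620 Hz — it must have started below the reference.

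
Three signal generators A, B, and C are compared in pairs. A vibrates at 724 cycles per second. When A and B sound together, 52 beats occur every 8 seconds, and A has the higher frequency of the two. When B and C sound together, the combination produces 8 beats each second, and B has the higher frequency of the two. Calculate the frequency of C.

A–B: Beat frequency = 52/8 = 6.5 Hz.
B is below A, so f_B = 724 − 6.5 = 717.5 Hz.
C is below B, so f_C = 717.5 − 8 = 709.5 Hz.

709.5 Hz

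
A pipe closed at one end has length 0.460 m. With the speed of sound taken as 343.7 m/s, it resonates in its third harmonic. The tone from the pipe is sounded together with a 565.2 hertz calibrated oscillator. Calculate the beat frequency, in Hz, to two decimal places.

Closed pipe (odd harmonics): f_n = n·v/(4L) = 3·343.7/(4·0.460) = 560.3804 Hz.
f_beat = |560.3804 − 565.2| = 4.82 Hz.

4.82 Hz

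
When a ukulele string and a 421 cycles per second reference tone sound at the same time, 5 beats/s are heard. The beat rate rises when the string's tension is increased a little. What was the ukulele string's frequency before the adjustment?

|f − 421| = 5, so the ukulele string was at either 416 Hz or 426 Hz.
Higher tension means higher frequency; the adjustment raises the ukulele string's frequency.
The beat rate rose, so the adjustment moved the ukulele string further from 421 Hz — it was already above the reference.

426 Hz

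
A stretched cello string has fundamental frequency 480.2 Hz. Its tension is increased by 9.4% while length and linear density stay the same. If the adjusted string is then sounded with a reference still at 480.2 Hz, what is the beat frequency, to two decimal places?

22.06 Hz

For a string, f ∝ √T, so the new frequency is 480.2·√1.094 = 502.2626 Hz.
f_beat = |502.2626 − 480.2| = 22.06 Hz.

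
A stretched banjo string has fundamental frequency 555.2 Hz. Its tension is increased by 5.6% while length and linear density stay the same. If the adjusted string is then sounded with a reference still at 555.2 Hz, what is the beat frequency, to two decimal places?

For a string, f ∝ √T, so the new frequency is 555.2·√1.056 = 570.5339 Hz.
f_beat = |570.5339 − 555.2| = 15.33 Hz.

15.33 Hz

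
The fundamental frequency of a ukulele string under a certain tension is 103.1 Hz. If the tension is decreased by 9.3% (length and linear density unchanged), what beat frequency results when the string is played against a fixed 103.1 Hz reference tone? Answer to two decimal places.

For a string, f ∝ √T, so the new frequency is 103.1·√0.907 = 98.1889 Hz.
f_beat = |98.1889 − 103.1| = 4.91 Hz.

4.91 Hz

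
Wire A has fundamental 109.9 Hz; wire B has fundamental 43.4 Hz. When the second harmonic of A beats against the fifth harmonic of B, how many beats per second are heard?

2.8 Hz

Second harmonic of the first: 2·109.9 = 219.8 Hz.
Fifth harmonic of the second: 5·43.4 = 217.0 Hz.
f_beat = |219.8 − 217.0| = 2.8 Hz.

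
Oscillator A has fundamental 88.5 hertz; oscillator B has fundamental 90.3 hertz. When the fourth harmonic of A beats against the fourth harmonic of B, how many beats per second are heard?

7.2 Hz

Fourth harmonic of the first: 4·88.5 = 354.0 Hz.
Fourth harmonic of the second: 4·90.3 = 361.2 Hz.
f_beat = |354.0 − 361.2| = 7.2 Hz.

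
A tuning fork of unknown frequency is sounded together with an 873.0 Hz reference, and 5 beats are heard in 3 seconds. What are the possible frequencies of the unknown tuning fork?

Beat frequency = 5/3 = 1.6667 Hz.
|f − 873.0| = 1.6667, so f = 873.0 ± 1.6667.

871.3333 Hz or 874.6667 Hz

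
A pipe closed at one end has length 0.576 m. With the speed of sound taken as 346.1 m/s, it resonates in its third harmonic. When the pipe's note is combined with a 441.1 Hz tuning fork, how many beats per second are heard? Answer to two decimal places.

Closed pipe (odd harmonics): f_n = n·v/(4L) = 3·346.1/(4·0.576) = 450.6510 Hz.
f_beat = |450.6510 − 441.1| = 9.55 Hz.

9.55 Hz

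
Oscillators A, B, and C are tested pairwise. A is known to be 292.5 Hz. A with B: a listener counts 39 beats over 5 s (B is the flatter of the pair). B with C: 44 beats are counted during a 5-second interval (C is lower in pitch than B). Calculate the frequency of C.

A–B: Beat frequency = 39/5 = 7.8 Hz.
B is below A, so f_B = 292.5 − 7.8 = 284.7 Hz.
B–C: Beat frequency = 44/5 = 8.8 Hz.
C is below B, so f_C = 284.7 − 8.8 = 275.9 Hz.

275.9 Hz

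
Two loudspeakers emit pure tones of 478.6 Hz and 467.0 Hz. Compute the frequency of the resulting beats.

f_beat = |f₁ − f₂|.
|478.6 − 467.0| = 11.6 Hz.

11.6 Hz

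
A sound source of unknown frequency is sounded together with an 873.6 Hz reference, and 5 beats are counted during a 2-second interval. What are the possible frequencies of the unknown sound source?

871.1 Hz or 876.1 Hz

Beat frequency = 5/2 = 2.5 Hz.
|f − 873.6| = 2.5, so f = 873.6 ± 2.5.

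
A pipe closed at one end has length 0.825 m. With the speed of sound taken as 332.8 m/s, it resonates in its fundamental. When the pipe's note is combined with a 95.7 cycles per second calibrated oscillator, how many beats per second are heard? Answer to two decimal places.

Closed pipe (odd harmonics): f_n = n·v/(4L) = 1·332.8/(4·0.825) = 100.8485 Hz.
f_beat = |100.8485 − 95.7| = 5.15 Hz.

5.15 Hz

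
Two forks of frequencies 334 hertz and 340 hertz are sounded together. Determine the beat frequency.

Beats arise from superposition of two nearby frequencies; the beat rate is |f₁ − f₂|.
|334 − 340| = 6 Hz.

6 Hz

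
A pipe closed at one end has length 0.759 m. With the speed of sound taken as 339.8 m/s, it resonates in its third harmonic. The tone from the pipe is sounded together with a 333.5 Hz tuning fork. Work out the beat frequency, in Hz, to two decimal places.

2.27 Hz

Closed pipe (odd harmonics): f_n = n·v/(4L) = 3·339.8/(4·0.759) = 335.7708 Hz.
f_beat = |335.7708 − 333.5| = 2.27 Hz.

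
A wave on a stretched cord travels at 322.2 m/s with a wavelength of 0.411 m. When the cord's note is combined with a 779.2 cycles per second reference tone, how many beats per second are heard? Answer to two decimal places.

4.74 Hz

Source frequency f = v/λ = 322.2/0.411 = 783.9416 Hz.
f_beat = |783.9416 − 779.2| = 4.74 Hz.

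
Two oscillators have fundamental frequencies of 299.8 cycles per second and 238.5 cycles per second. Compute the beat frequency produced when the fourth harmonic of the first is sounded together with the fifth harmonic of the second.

Fourth harmonic of the first: 4·299.8 = 1199.2 Hz.
Fifth harmonic of the second: 5·238.5 = 1192.5 Hz.
f_beat = |1199.2 − 1192.5| = 6.7 Hz.

6.7 Hz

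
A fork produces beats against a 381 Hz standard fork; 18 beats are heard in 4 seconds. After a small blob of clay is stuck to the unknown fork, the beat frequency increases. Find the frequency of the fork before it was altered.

Beat frequency = 18/4 = 4.5 Hz.
|f − 381| = 4.5, so the fork was at either 376.5 Hz or 385.5 Hz.
Adding mass to a fork lowers its frequency; the adjustment lowers the fork's frequency.
The beat rate rose, so the adjustment moved the fork further from 381 Hz — it was already below the reference.

376.5 Hz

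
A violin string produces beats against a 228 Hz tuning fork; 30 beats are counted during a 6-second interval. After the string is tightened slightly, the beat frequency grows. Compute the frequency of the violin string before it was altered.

233 Hz

Beat frequency = 30/6 = 5 Hz.
|f − 228| = 5, so the violin string was at either 223 Hz or 233 Hz.
Increasing tension raises a string's frequency; the adjustment raises the violin string's frequency.
The beat rate rose, so the adjustment moved the violin string further from 228 Hz — it was already above the reference.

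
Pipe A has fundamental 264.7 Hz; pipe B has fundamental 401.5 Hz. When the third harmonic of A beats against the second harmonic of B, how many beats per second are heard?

8.9 Hz

Third harmonic of the first: 3·264.7 = 794.1 Hz.
Second harmonic of the second: 2·401.5 = 803.0 Hz.
f_beat = |794.1 − 803.0| = 8.9 Hz.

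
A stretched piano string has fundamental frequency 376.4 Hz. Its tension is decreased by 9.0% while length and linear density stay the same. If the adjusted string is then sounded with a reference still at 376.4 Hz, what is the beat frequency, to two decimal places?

17.34 Hz

For a string, f ∝ √T, so the new frequency is 376.4·√0.910 = 359.0627 Hz.
f_beat = |359.0627 − 376.4| = 17.34 Hz.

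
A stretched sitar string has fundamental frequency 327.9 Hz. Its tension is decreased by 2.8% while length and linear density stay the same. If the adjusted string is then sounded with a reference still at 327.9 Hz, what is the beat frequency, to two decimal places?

4.62 Hz

For a string, f ∝ √T, so the new frequency is 327.9·√0.972 = 323.2768 Hz.
f_beat = |323.2768 − 327.9| = 4.62 Hz.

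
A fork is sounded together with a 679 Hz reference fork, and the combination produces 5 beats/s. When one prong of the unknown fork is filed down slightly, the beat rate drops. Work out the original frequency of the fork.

|f − 679| = 5, so the fork was at either 674 Hz or 684 Hz.
Filing a prong removes mass and raises the fork's frequency; the adjustment raises the fork's frequency.
The beat rate fell, so the adjustment moved the fork toward 679 Hz — it must have started below the reference.

674 Hz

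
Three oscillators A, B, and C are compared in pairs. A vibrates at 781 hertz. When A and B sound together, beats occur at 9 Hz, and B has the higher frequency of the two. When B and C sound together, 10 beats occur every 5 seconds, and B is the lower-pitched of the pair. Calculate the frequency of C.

B is above A, so f_B = 781 + 9 = 790 Hz.
B–C: Beat frequency = 10/5 = 2 Hz.
C is above B, so f_C = 790 + 2 = 792 Hz.

792 Hz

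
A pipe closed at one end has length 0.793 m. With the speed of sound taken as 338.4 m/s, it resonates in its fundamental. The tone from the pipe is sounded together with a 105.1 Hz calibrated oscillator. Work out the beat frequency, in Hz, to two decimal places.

Closed pipe (odd harmonics): f_n = n·v/(4L) = 1·338.4/(4·0.793) = 106.6835 Hz.
f_beat = |106.6835 − 105.1| = 1.58 Hz.

1.58 Hz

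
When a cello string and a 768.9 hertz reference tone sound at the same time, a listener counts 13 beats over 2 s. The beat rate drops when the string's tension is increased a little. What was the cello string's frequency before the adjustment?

762.4 Hz

Beat frequency = 13/2 = 6.5 Hz.
|f − 768.9| = 6.5, so the cello string was at either 762.4 Hz or 775.4 Hz.
Higher tension means higher frequency; the adjustment raises the cello string's frequency.
The beat rate fell, so the adjustment moved the cello string toward 768.9 Hz — it must have started below the reference.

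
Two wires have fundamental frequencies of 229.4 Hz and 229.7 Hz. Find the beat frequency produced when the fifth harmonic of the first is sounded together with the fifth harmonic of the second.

1.5 Hz

Fifth harmonic of the first: 5·229.4 = 1147.0 Hz.
Fifth harmonic of the second: 5·229.7 = 1148.5 Hz.
f_beat = |1147.0 − 1148.5| = 1.5 Hz.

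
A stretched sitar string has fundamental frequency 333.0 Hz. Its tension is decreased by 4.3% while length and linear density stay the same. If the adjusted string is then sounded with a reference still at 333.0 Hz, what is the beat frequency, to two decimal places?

For a string, f ∝ √T, so the new frequency is 333.0·√0.957 = 325.7618 Hz.
f_beat = |325.7618 − 333.0| = 7.24 Hz.

7.24 Hz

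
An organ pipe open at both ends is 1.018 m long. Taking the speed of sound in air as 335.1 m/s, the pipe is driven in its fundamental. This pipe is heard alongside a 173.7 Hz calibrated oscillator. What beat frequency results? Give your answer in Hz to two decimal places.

9.11 Hz

Open pipe: f_n = n·v/(2L) = 1·335.1/(2·1.018) = 164.5874 Hz.
f_beat = |164.5874 − 173.7| = 9.11 Hz.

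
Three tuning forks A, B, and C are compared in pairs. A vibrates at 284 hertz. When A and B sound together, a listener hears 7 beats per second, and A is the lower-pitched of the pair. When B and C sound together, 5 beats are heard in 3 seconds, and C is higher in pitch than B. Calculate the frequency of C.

B is above A, so f_B = 284 + 7 = 291 Hz.
B–C: Beat frequency = 5/3 = 1.6667 Hz.
C is above B, so f_C = 291 + 1.6667 = 292.6667 Hz.

292.6667 Hz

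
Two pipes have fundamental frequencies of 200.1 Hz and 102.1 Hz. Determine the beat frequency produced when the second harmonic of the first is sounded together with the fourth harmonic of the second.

8.2 Hz

Second harmonic of the first: 2·200.1 = 400.2 Hz.
Fourth harmonic of the second: 4·102.1 = 408.4 Hz.
f_beat = |400.2 − 408.4| = 8.2 Hz.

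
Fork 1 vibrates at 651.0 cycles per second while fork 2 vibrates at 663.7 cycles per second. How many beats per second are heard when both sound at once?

12.7 Hz

Beats arise from superposition of two nearby frequencies; the beat rate is |f₁ − f₂|.
|651.0 − 663.7| = 12.7 Hz.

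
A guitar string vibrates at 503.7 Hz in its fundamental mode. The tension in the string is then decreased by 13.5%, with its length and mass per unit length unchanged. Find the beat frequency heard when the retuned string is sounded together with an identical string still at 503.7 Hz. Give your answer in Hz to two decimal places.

For a string, f ∝ √T, so the new frequency is 503.7·√0.865 = 468.4681 Hz.
f_beat = |468.4681 − 503.7| = 35.23 Hz.

35.23 Hz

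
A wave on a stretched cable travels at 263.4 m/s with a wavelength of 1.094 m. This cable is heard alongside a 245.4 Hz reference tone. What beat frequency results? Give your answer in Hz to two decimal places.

4.63 Hz

Source frequency f = v/λ = 263.4/1.094 = 240.7678 Hz.
f_beat = |240.7678 − 245.4| = 4.63 Hz.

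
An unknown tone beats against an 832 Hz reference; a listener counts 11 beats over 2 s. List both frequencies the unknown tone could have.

826.5 Hz or 837.5 Hz

Beat frequency = 11/2 = 5.5 Hz.
|f − 832| = 5.5, so f = 832 ± 5.5.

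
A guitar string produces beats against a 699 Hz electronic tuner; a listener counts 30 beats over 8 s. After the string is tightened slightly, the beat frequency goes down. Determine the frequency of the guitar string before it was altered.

695.25 Hz

Beat frequency = 30/8 = 3.75 Hz.
|f − 699| = 3.75, so the guitar string was at either 695.25 Hz or 702.75 Hz.
Increasing tension raises a string's frequency; the adjustment raises the guitar string's frequency.
The beat rate fell, so the adjustment moved the guitar string toward 699 Hz — it must have started below the reference.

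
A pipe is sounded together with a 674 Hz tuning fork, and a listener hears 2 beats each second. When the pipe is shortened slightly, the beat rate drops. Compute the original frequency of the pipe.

|f − 674| = 2, so the pipe was at either 672 Hz or 676 Hz.
A shorter pipe has a higher fundamental; the adjustment raises the pipe's frequency.
The beat rate fell, so the adjustment moved the pipe toward 674 Hz — it must have started below the reference.

672 Hz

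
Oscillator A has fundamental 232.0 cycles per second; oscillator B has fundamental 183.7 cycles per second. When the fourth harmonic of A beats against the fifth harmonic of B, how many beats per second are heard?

Fourth harmonic of the first: 4·232.0 = 928.0 Hz.
Fifth harmonic of the second: 5·183.7 = 918.5 Hz.
f_beat = |928.0 − 918.5| = 9.5 Hz.

9.5 Hz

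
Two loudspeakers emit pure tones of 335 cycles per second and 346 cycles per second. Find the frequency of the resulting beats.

11 Hz

Beats arise from superposition of two nearby frequencies; the beat rate is |f₁ − f₂|.
|335 − 346| = 11 Hz.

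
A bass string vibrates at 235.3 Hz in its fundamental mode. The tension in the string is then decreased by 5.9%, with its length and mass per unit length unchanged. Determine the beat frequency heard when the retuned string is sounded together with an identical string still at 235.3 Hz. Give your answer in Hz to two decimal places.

For a string, f ∝ √T, so the new frequency is 235.3·√0.941 = 228.2531 Hz.
f_beat = |228.2531 − 235.3| = 7.05 Hz.

7.05 Hz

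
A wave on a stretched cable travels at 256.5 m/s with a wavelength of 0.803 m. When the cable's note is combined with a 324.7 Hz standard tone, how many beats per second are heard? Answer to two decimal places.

Source frequency f = v/λ = 256.5/0.803 = 319.4271 Hz.
f_beat = |319.4271 − 324.7| = 5.27 Hz.

5.27 Hz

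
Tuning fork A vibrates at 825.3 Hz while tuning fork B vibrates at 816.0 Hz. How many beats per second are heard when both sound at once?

Beats arise from superposition of two nearby frequencies; the beat rate is |f₁ − f₂|.
|825.3 − 816.0| = 9.3 Hz.

9.3 Hz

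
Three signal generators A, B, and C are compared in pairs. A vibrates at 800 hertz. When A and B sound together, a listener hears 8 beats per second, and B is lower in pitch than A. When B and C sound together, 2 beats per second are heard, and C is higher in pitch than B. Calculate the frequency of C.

B is below A, so f_B = 800 − 8 = 792 Hz.
C is above B, so f_C = 792 + 2 = 794 Hz.

794 Hz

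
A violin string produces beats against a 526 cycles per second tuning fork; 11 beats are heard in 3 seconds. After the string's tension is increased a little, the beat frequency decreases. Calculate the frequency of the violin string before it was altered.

Beat frequency = 11/3 = 3.6667 Hz.
|f − 526| = 3.6667, so the violin string was at either 522.3333 Hz or 529.6667 Hz.
Higher tension means higher frequency; the adjustment raises the violin string's frequency.
The beat rate fell, so the adjustment moved the violin string toward 526 Hz — it must have started below the reference.

522.3333 Hz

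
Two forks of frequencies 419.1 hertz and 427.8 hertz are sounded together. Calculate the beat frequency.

8.7 Hz

f_beat = |f₁ − f₂|.
|419.1 − 427.8| = 8.7 Hz.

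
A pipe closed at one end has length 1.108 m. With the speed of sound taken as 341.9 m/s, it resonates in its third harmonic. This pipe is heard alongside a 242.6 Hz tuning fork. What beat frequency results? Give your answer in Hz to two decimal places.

Closed pipe (odd harmonics): f_n = n·v/(4L) = 3·341.9/(4·1.108) = 231.4305 Hz.
f_beat = |231.4305 − 242.6| = 11.17 Hz.

11.17 Hz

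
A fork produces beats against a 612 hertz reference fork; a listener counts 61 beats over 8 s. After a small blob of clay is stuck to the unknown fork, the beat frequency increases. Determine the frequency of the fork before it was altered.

604.375 Hz

Beat frequency = 61/8 = 7.625 Hz.
|f − 612| = 7.625, so the fork was at either 604.375 Hz or 619.625 Hz.
Adding mass to a fork lowers its frequency; the adjustment lowers the fork's frequency.
The beat rate rose, so the adjustment moved the fork further from 612 Hz — it was already below the reference.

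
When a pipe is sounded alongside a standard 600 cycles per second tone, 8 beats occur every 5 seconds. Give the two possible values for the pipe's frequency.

598.4 Hz or 601.6 Hz

Beat frequency = 8/5 = 1.6 Hz.
|f − 600| = 1.6, so f = 600 ± 1.6.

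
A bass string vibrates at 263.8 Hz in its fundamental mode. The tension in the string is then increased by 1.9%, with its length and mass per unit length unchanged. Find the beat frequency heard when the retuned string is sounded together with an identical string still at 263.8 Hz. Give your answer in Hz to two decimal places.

For a string, f ∝ √T, so the new frequency is 263.8·√1.019 = 266.2943 Hz.
f_beat = |266.2943 − 263.8| = 2.49 Hz.

2.49 Hz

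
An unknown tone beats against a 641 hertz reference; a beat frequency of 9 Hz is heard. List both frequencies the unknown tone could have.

632 Hz or 650 Hz

|f − 641| = 9, so f = 641 ± 9.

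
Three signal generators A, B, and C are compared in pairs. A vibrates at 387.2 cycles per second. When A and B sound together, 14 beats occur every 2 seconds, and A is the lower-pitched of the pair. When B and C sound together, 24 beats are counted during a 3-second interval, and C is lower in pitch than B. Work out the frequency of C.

386.2 Hz

A–B: Beat frequency = 14/2 = 7 Hz.
B is above A, so f_B = 387.2 + 7 = 394.2 Hz.
B–C: Beat frequency = 24/3 = 8 Hz.
C is below B, so f_C = 394.2 − 8 = 386.2 Hz.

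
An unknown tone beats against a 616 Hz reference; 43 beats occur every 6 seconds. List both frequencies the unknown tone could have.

Beat frequency = 43/6 = 7.1667 Hz.
|f − 616| = 7.1667, so f = 616 ± 7.1667.

608.8333 Hz or 623.1667 Hz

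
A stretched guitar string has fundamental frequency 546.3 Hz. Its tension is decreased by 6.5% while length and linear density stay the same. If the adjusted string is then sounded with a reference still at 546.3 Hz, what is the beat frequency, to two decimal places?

For a string, f ∝ √T, so the new frequency is 546.3·√0.935 = 528.2470 Hz.
f_beat = |528.2470 − 546.3| = 18.05 Hz.

18.05 Hz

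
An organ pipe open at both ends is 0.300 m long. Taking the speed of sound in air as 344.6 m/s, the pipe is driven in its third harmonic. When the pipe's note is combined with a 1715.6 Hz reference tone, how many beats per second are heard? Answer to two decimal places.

Open pipe: f_n = n·v/(2L) = 3·344.6/(2·0.300) = 1723.0000 Hz.
f_beat = |1723.0000 − 1715.6| = 7.40 Hz.

7.40 Hz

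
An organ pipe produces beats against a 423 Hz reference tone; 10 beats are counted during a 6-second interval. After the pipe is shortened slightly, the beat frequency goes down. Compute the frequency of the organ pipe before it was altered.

Beat frequency = 10/6 = 1.6667 Hz.
|f − 423| = 1.6667, so the organ pipe was at either 421.3333 Hz or 424.6667 Hz.
A shorter pipe has a higher fundamental; the adjustment raises the organ pipe's frequency.
The beat rate fell, so the adjustment moved the organ pipe toward 423 Hz — it must have started below the reference.

421.3333 Hz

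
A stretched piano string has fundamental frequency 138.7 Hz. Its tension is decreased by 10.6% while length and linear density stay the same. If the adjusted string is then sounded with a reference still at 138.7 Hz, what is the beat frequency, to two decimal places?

7.56 Hz

For a string, f ∝ √T, so the new frequency is 138.7·√0.894 = 131.1430 Hz.
f_beat = |131.1430 − 138.7| = 7.56 Hz.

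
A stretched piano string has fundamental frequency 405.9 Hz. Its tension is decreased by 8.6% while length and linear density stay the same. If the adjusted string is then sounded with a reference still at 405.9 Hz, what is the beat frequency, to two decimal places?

For a string, f ∝ √T, so the new frequency is 405.9·√0.914 = 388.0540 Hz.
f_beat = |388.0540 − 405.9| = 17.85 Hz.

17.85 Hz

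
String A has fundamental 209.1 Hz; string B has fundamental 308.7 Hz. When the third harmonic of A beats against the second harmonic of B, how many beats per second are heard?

Third harmonic of the first: 3·209.1 = 627.3 Hz.
Second harmonic of the second: 2·308.7 = 617.4 Hz.
f_beat = |627.3 − 617.4| = 9.9 Hz.

9.9 Hz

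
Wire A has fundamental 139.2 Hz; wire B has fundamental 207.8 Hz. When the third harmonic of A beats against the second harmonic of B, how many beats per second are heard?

2.0 Hz

Third harmonic of the first: 3·139.2 = 417.6 Hz.
Second harmonic of the second: 2·207.8 = 415.6 Hz.
f_beat = |417.6 − 415.6| = 2.0 Hz.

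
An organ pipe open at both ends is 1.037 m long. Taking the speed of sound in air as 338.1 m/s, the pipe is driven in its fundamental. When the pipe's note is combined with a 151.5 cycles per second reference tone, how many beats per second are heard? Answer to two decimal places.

Open pipe: f_n = n·v/(2L) = 1·338.1/(2·1.037) = 163.0183 Hz.
f_beat = |163.0183 − 151.5| = 11.52 Hz.

11.52 Hz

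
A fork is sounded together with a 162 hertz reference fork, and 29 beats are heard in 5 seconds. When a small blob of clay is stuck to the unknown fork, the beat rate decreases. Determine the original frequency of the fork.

167.8 Hz

Beat frequency = 29/5 = 5.8 Hz.
|f − 162| = 5.8, so the fork was at either 156.2 Hz or 167.8 Hz.
Adding mass to a fork lowers its frequency; the adjustment lowers the fork's frequency.
The beat rate fell, so the adjustment moved the fork toward 162 Hz — it must have started above the reference.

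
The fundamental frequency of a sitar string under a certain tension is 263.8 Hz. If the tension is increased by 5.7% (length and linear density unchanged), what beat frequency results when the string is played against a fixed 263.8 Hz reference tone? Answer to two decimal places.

7.41 Hz

For a string, f ∝ √T, so the new frequency is 263.8·√1.057 = 271.2141 Hz.
f_beat = |271.2141 − 263.8| = 7.41 Hz.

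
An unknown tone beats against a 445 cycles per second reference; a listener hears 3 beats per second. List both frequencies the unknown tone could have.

|f − 445| = 3, so f = 445 ± 3.

442 Hz or 448 Hz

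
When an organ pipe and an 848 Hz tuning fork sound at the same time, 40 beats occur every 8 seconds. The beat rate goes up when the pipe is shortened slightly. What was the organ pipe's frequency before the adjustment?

Beat frequency = 40/8 = 5 Hz.
|f − 848| = 5, so the organ pipe was at either 843 Hz or 853 Hz.
A shorter pipe has a higher fundamental; the adjustment raises the organ pipe's frequency.
The beat rate rose, so the adjustment moved the organ pipe further from 848 Hz — it was already above the reference.

853 Hz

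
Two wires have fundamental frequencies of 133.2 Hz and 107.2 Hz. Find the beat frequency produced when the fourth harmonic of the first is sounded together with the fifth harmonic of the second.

Fourth harmonic of the first: 4·133.2 = 532.8 Hz.
Fifth harmonic of the second: 5·107.2 = 536.0 Hz.
f_beat = |532.8 − 536.0| = 3.2 Hz.

3.2 Hz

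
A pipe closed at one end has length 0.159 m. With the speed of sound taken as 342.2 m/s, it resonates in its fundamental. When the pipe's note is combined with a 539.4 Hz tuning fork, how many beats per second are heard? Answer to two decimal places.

1.35 Hz

Closed pipe (odd harmonics): f_n = n·v/(4L) = 1·342.2/(4·0.159) = 538.0503 Hz.
f_beat = |538.0503 − 539.4| = 1.35 Hz.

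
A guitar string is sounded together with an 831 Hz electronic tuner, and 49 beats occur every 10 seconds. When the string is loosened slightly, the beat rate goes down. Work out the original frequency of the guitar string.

835.9 Hz

Beat frequency = 49/10 = 4.9 Hz.
|f − 831| = 4.9, so the guitar string was at either 826.1 Hz or 835.9 Hz.
Reducing tension lowers a string's frequency; the adjustment lowers the guitar string's frequency.
The beat rate fell, so the adjustment moved the guitar string toward 831 Hz — it must have started above the reference.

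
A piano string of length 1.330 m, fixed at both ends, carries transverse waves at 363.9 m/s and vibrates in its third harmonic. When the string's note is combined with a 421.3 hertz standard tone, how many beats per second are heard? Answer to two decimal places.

For a string fixed at both ends, f_n = n·v/(2L) = 3·363.9/(2·1.330) = 410.4135 Hz.
f_beat = |410.4135 − 421.3| = 10.89 Hz.

10.89 Hz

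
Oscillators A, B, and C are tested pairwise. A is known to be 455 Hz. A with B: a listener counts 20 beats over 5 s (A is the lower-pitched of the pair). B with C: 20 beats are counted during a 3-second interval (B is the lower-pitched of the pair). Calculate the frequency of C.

A–B: Beat frequency = 20/5 = 4 Hz.
B is above A, so f_B = 455 + 4 = 459 Hz.
B–C: Beat frequency = 20/3 = 6.6667 Hz.
C is above B, so f_C = 459 + 6.6667 = 465.6667 Hz.

465.6667 Hz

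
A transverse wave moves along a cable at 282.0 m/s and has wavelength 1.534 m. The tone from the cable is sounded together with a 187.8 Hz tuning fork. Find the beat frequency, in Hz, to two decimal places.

3.97 Hz

Source frequency f = v/λ = 282.0/1.534 = 183.8331 Hz.
f_beat = |183.8331 − 187.8| = 3.97 Hz.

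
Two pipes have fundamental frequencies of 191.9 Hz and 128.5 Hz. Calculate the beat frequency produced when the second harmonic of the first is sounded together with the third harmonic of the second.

Second harmonic of the first: 2·191.9 = 383.8 Hz.
Third harmonic of the second: 3·128.5 = 385.5 Hz.
f_beat = |383.8 − 385.5| = 1.7 Hz.

1.7 Hz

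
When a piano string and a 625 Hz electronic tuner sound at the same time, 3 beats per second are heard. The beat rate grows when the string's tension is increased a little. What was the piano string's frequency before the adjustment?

628 Hz

|f − 625| = 3, so the piano string was at either 622 Hz or 628 Hz.
Higher tension means higher frequency; the adjustment raises the piano string's frequency.
The beat rate rose, so the adjustment moved the piano string further from 625 Hz — it was already above the reference.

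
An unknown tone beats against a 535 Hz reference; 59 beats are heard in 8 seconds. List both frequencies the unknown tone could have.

Beat frequency = 59/8 = 7.375 Hz.
|f − 535| = 7.375, so f = 535 ± 7.375.

527.625 Hz or 542.375 Hz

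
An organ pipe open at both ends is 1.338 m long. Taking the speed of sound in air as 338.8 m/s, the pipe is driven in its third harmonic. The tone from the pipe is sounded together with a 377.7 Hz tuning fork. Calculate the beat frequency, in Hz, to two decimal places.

2.12 Hz

Open pipe: f_n = n·v/(2L) = 3·338.8/(2·1.338) = 379.8206 Hz.
f_beat = |379.8206 − 377.7| = 2.12 Hz.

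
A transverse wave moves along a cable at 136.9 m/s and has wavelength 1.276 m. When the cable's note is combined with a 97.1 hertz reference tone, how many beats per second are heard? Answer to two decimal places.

Source frequency f = v/λ = 136.9/1.276 = 107.2884 Hz.
f_beat = |107.2884 − 97.1| = 10.19 Hz.

10.19 Hz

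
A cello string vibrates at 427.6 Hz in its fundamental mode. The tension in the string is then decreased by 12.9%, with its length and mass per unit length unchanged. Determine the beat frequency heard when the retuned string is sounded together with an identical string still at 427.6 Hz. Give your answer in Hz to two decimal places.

For a string, f ∝ √T, so the new frequency is 427.6·√0.871 = 399.0679 Hz.
f_beat = |399.0679 − 427.6| = 28.53 Hz.

28.53 Hz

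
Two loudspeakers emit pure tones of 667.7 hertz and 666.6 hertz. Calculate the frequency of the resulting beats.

1.1 Hz

f_beat = |f₁ − f₂|.
|667.7 − 666.6| = 1.1 Hz.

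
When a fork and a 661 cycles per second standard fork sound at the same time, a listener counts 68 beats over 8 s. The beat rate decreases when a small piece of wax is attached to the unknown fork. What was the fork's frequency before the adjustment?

Beat frequency = 68/8 = 8.5 Hz.
|f − 661| = 8.5, so the fork was at either 652.5 Hz or 669.5 Hz.
Loading a fork with wax lowers its frequency; the adjustment lowers the fork's frequency.
The beat rate fell, so the adjustment moved the fork toward 661 Hz — it must have started above the reference.

669.5 Hz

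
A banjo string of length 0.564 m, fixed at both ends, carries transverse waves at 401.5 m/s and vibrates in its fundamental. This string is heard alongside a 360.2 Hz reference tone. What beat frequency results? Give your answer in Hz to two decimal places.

4.26 Hz

For a string fixed at both ends, f_n = n·v/(2L) = 1·401.5/(2·0.564) = 355.9397 Hz.
f_beat = |355.9397 − 360.2| = 4.26 Hz.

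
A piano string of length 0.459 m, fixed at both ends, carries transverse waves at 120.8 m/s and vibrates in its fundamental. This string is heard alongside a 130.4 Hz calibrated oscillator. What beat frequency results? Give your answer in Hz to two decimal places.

1.19 Hz

For a string fixed at both ends, f_n = n·v/(2L) = 1·120.8/(2·0.459) = 131.5904 Hz.
f_beat = |131.5904 − 130.4| = 1.19 Hz.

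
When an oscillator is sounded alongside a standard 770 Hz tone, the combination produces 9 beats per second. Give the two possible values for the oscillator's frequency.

|f − 770| = 9, so f = 770 ± 9.

761 Hz or 779 Hz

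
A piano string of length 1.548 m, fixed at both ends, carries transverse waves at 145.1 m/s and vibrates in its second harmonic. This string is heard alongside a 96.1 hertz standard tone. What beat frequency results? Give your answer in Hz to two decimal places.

2.37 Hz

For a string fixed at both ends, f_n = n·v/(2L) = 2·145.1/(2·1.548) = 93.7339 Hz.
f_beat = |93.7339 − 96.1| = 2.37 Hz.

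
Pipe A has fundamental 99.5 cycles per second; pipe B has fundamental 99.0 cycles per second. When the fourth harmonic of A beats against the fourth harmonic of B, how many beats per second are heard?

Fourth harmonic of the first: 4·99.5 = 398.0 Hz.
Fourth harmonic of the second: 4·99.0 = 396.0 Hz.
f_beat = |398.0 − 396.0| = 2.0 Hz.

2.0 Hz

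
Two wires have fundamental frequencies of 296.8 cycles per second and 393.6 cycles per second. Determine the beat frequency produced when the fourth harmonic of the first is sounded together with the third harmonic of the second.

Fourth harmonic of the first: 4·296.8 = 1187.2 Hz.
Third harmonic of the second: 3·393.6 = 1180.8 Hz.
f_beat = |1187.2 − 1180.8| = 6.4 Hz.

6.4 Hz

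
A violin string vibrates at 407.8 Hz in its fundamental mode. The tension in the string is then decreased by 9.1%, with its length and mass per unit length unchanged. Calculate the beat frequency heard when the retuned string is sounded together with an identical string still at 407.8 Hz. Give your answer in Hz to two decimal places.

For a string, f ∝ √T, so the new frequency is 407.8·√0.909 = 388.8026 Hz.
f_beat = |388.8026 − 407.8| = 19.00 Hz.

19.00 Hz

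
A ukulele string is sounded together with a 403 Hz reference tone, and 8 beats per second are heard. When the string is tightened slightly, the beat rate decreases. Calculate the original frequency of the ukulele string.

|f − 403| = 8, so the ukulele string was at either 395 Hz or 411 Hz.
Increasing tension raises a string's frequency; the adjustment raises the ukulele string's frequency.
The beat rate fell, so the adjustment moved the ukulele string toward 403 Hz — it must have started below the reference.

395 Hz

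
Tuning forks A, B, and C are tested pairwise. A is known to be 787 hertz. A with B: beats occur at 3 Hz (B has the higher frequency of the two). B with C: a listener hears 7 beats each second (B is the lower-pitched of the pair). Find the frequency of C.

B is above A, so f_B = 787 + 3 = 790 Hz.
C is above B, so f_C = 790 + 7 = 797 Hz.

797 Hz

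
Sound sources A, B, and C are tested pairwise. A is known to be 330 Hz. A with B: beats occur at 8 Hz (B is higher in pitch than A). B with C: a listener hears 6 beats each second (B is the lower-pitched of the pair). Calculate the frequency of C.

344 Hz

B is above A, so f_B = 330 + 8 = 338 Hz.
C is above B, so f_C = 338 + 6 = 344 Hz.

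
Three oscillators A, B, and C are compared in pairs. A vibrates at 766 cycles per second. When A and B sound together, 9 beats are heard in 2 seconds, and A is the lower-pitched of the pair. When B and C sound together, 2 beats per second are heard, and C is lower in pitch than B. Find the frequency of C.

A–B: Beat frequency = 9/2 = 4.5 Hz.
B is above A, so f_B = 766 + 4.5 = 770.5 Hz.
C is below B, so f_C = 770.5 − 2 = 768.5 Hz.

768.5 Hz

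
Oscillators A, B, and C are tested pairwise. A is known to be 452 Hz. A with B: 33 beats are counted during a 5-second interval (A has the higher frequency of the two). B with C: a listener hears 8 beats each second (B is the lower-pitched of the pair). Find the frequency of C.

A–B: Beat frequency = 33/5 = 6.6 Hz.
B is below A, so f_B = 452 − 6.6 = 445.4 Hz.
C is above B, so f_C = 445.4 + 8 = 453.4 Hz.

453.4 Hz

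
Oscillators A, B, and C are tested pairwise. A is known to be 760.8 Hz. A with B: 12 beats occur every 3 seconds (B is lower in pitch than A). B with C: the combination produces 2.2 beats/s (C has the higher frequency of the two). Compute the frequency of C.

759 Hz

A–B: Beat frequency = 12/3 = 4 Hz.
B is below A, so f_B = 760.8 − 4 = 756.8 Hz.
C is above B, so f_C = 756.8 + 2.2 = 759 Hz.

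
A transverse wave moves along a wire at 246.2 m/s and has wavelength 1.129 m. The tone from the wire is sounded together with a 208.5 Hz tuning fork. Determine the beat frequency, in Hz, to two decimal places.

9.57 Hz

Source frequency f = v/λ = 246.2/1.129 = 218.0691 Hz.
f_beat = |218.0691 − 208.5| = 9.57 Hz.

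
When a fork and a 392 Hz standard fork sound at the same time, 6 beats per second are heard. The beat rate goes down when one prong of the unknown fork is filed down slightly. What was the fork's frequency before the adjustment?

|f − 392| = 6, so the fork was at either 386 Hz or 398 Hz.
Filing a prong removes mass and raises the fork's frequency; the adjustment raises the fork's frequency.
The beat rate fell, so the adjustment moved the fork toward 392 Hz — it must have started below the reference.

386 Hz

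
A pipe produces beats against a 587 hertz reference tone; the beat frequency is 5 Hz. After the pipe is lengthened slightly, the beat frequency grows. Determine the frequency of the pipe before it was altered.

|f − 587| = 5, so the pipe was at either 582 Hz or 592 Hz.
A longer pipe has a lower fundamental; the adjustment lowers the pipe's frequency.
The beat rate rose, so the adjustment moved the pipe further from 587 Hz — it was already below the reference.

582 Hz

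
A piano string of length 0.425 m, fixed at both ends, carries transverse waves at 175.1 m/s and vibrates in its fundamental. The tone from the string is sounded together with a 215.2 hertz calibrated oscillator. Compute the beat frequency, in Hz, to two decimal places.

For a string fixed at both ends, f_n = n·v/(2L) = 1·175.1/(2·0.425) = 206.0000 Hz.
f_beat = |206.0000 − 215.2| = 9.20 Hz.

9.20 Hz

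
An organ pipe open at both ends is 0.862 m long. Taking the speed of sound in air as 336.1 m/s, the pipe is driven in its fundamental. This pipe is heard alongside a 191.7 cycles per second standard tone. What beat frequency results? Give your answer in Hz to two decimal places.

3.25 Hz

Open pipe: f_n = n·v/(2L) = 1·336.1/(2·0.862) = 194.9536 Hz.
f_beat = |194.9536 − 191.7| = 3.25 Hz.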